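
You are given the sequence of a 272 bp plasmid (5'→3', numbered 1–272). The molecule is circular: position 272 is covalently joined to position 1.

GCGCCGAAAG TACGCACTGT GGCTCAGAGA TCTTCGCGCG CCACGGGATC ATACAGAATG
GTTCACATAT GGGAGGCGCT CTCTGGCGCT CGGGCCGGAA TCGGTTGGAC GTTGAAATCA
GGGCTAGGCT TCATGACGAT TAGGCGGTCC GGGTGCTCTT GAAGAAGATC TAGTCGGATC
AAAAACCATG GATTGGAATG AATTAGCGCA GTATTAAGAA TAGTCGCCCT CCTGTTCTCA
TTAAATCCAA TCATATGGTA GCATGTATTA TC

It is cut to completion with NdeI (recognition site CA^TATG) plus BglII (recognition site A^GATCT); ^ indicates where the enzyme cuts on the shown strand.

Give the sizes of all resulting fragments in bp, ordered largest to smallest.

NdeI sites (CATATG) start at positions 66, 252.
NdeI cuts after base 2 of each site, so after positions 67, 253.
BglII sites (AGATCT) start at positions 28, 166.
BglII cuts after the first base of each site, so after positions 28, 166.
Combined cut positions: 28, 67, 166, 253.
Circular molecule, 4 cuts → 4 fragments:
  29–67 → 39 bp
  68–166 → 99 bp
  167–253 → 87 bp
  254–272 then 1–28 → 19 + 28 = 47 bp
Sorted largest to smallest: 99, 87, 47, 39 bp.

99, 87, 47, 39 bp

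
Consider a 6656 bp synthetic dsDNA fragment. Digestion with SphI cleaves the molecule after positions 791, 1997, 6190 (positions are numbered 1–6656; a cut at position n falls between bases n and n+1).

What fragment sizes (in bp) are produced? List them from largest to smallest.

4193, 1206, 791, 466 bp

Linear molecule, 3 cuts → 4 fragments:
  791 − 0 = 791 bp
  1997 − 791 = 1206 bp
  6190 − 1997 = 4193 bp
  6656 − 6190 = 466 bp
Sorted largest to smallest: 4193, 1206, 791, 466 bp.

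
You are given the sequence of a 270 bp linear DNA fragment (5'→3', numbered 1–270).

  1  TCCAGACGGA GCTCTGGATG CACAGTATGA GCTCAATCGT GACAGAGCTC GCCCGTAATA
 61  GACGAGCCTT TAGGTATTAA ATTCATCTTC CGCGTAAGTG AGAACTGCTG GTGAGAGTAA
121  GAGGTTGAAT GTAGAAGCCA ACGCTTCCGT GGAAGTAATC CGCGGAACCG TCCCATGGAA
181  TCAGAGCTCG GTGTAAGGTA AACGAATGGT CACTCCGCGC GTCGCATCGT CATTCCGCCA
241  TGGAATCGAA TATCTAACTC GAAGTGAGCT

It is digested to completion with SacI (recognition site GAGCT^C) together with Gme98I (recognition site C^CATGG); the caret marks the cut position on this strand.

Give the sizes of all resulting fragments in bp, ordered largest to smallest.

SacI sites (GAGCTC) start at positions 9, 29, 45, 184.
SacI cuts after base 5 of each site (before the last base), so after positions 13, 33, 49, 188.
Gme98I sites (CCATGG) start at positions 173, 238.
Gme98I cuts after the first base of each site, so after positions 173, 238.
Combined cut positions: 13, 33, 49, 173, 188, 238.
Linear molecule, 6 cuts → 7 fragments:
  1–13 → 13 bp
  14–33 → 20 bp
  34–49 → 16 bp
  50–173 → 124 bp
  174–188 → 15 bp
  189–238 → 50 bp
  239–270 → 32 bp
Sorted largest to smallest: 124, 50, 32, 20, 16, 15, 13 bp.

124, 50, 32, 20, 16, 15, 13 bp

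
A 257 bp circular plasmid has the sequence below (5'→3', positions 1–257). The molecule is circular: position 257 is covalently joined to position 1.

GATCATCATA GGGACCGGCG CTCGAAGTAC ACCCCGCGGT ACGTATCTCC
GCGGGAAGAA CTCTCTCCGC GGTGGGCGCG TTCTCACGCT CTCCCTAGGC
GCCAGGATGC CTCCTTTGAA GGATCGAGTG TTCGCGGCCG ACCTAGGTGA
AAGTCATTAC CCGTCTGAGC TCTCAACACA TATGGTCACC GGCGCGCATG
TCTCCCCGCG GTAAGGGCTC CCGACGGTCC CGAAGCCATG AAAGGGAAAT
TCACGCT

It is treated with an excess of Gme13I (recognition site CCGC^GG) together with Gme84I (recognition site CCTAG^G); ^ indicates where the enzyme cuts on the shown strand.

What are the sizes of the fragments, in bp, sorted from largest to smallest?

Gme13I sites (CCGCGG) start at positions 34, 49, 67, 206.
Gme13I cuts after base 4 of each site, so after positions 37, 52, 70, 209.
Gme84I sites (CCTAGG) start at positions 94, 142.
Gme84I cuts after base 5 of each site (before the last base), so after positions 98, 146.
Combined cut positions: 37, 52, 70, 98, 146, 209.
Circular molecule, 6 cuts → 6 fragments:
  38–52 → 15 bp
  53–70 → 18 bp
  71–98 → 28 bp
  99–146 → 48 bp
  147–209 → 63 bp
  210–257 then 1–37 → 48 + 37 = 85 bp
Sorted largest to smallest: 85, 63, 48, 28, 18, 15 bp.

85, 63, 48, 28, 18, 15 bp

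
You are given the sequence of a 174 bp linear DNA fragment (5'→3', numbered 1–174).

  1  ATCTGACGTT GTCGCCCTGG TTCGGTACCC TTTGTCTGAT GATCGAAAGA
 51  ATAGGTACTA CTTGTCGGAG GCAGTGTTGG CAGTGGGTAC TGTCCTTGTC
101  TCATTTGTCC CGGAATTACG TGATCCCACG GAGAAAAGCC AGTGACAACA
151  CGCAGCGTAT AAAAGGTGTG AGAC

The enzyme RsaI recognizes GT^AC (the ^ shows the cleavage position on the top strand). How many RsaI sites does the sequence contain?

3

GTAC occurs starting at positions 25, 55, 87.
RsaI cuts at 3 sites.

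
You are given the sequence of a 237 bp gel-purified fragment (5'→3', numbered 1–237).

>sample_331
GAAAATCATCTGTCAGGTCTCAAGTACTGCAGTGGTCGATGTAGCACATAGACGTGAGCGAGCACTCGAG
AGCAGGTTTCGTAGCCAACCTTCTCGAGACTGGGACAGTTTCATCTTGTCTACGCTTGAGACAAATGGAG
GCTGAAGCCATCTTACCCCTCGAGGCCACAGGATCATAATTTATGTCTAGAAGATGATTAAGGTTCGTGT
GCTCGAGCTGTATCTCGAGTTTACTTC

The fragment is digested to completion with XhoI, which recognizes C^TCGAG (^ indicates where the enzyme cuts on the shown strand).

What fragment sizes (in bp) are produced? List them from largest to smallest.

66, 65, 53, 28, 13, 12 bp

XhoI sites (CTCGAG) start at positions 65, 93, 159, 212, 224.
XhoI cuts after the first base of each site, so after positions 65, 93, 159, 212, 224.
Linear molecule, 5 cuts → 6 fragments:
  1–65 → 65 bp
  66–93 → 28 bp
  94–159 → 66 bp
  160–212 → 53 bp
  213–224 → 12 bp
  225–237 → 13 bp
Sorted largest to smallest: 66, 65, 53, 28, 13, 12 bp.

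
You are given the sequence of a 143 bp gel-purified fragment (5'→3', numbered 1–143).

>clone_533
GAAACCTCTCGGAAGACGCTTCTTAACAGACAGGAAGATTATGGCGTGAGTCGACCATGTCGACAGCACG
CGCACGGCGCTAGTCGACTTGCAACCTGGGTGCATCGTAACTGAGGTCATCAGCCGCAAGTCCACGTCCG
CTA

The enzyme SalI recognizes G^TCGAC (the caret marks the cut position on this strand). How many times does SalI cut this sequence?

3

GTCGAC occurs starting at positions 50, 59, 83.
SalI cuts at 3 sites.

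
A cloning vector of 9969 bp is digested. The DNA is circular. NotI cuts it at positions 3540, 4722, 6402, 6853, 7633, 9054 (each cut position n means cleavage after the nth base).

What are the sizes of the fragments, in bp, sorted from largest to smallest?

Circular molecule, 6 cuts → 6 fragments:
  4722 − 3540 = 1182 bp
  6402 − 4722 = 1680 bp
  6853 − 6402 = 451 bp
  7633 − 6853 = 780 bp
  9054 − 7633 = 1421 bp
  wrap: 9969 − 9054 + 3540 = 4455 bp
Sorted largest to smallest: 4455, 1680, 1421, 1182, 780, 451 bp.

4455, 1680, 1421, 1182, 780, 451 bp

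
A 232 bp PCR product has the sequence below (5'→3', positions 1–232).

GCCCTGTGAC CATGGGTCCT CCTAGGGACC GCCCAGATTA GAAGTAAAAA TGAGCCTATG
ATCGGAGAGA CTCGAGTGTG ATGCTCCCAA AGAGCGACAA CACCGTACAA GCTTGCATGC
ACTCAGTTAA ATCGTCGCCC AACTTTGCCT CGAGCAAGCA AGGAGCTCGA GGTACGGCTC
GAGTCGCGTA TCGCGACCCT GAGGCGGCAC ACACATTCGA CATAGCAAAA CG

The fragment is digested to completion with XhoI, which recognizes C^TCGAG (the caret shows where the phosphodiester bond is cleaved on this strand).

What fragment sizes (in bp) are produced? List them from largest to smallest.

78, 71, 54, 17, 12 bp

XhoI sites (CTCGAG) start at positions 71, 149, 166, 178.
XhoI cuts after the first base of each site, so after positions 71, 149, 166, 178.
Linear molecule, 4 cuts → 5 fragments:
  1–71 → 71 bp
  72–149 → 78 bp
  150–166 → 17 bp
  167–178 → 12 bp
  179–232 → 54 bp
Sorted largest to smallest: 78, 71, 54, 17, 12 bp.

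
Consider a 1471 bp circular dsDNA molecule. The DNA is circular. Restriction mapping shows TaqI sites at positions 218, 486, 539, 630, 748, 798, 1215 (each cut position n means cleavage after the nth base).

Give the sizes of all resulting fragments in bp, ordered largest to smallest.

Circular molecule, 7 cuts → 7 fragments:
  486 − 218 = 268 bp
  539 − 486 = 53 bp
  630 − 539 = 91 bp
  748 − 630 = 118 bp
  798 − 748 = 50 bp
  1215 − 798 = 417 bp
  wrap: 1471 − 1215 + 218 = 474 bp
Sorted largest to smallest: 474, 417, 268, 118, 91, 53, 50 bp.

474, 417, 268, 118, 91, 53, 50 bp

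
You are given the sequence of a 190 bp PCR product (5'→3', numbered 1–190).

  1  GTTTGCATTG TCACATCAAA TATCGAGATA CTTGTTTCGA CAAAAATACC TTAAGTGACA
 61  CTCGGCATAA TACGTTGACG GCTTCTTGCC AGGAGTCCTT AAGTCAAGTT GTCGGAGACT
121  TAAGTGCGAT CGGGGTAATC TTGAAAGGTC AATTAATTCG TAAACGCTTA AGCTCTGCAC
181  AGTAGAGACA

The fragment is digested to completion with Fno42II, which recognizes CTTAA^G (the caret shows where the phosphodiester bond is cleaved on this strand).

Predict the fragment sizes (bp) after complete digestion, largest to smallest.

Fno42II sites (CTTAAG) start at positions 50, 98, 119, 167.
Fno42II cuts after base 5 of each site (before the last base), so after positions 54, 102, 123, 171.
Linear molecule, 4 cuts → 5 fragments:
  1–54 → 54 bp
  55–102 → 48 bp
  103–123 → 21 bp
  124–171 → 48 bp
  172–190 → 19 bp
Sorted largest to smallest: 54, 48, 48, 21, 19 bp.

54, 48, 48, 21, 19 bp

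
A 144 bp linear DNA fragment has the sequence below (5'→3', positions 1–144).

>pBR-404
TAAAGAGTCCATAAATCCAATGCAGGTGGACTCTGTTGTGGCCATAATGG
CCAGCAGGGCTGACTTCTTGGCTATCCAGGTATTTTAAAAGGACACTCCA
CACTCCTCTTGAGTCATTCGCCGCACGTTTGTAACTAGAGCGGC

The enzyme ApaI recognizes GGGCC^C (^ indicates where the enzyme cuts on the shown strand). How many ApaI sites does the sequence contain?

No occurrence of GGGCCC is present in the sequence.
ApaI does not cut: 0 sites.

0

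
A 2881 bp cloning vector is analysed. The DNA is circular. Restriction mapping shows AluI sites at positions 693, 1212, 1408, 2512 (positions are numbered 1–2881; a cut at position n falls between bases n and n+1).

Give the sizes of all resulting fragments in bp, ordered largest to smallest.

1104, 1062, 519, 196 bp

Circular molecule, 4 cuts → 4 fragments:
  1212 − 693 = 519 bp
  1408 − 1212 = 196 bp
  2512 − 1408 = 1104 bp
  wrap: 2881 − 2512 + 693 = 1062 bp
Sorted largest to smallest: 1104, 1062, 519, 196 bp.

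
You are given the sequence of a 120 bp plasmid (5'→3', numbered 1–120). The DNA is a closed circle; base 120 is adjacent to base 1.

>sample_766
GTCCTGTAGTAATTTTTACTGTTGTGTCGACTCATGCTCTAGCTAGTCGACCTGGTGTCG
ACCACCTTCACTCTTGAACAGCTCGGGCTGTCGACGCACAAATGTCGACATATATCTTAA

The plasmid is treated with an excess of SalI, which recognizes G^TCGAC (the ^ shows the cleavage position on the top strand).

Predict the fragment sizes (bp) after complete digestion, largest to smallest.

42, 33, 20, 14, 11 bp

SalI sites (GTCGAC) start at positions 26, 46, 57, 90, 104.
SalI cuts after the first base of each site, so after positions 26, 46, 57, 90, 104.
Circular molecule, 5 cuts → 5 fragments:
  27–46 → 20 bp
  47–57 → 11 bp
  58–90 → 33 bp
  91–104 → 14 bp
  105–120 then 1–26 → 16 + 26 = 42 bp
Sorted largest to smallest: 42, 33, 20, 14, 11 bp.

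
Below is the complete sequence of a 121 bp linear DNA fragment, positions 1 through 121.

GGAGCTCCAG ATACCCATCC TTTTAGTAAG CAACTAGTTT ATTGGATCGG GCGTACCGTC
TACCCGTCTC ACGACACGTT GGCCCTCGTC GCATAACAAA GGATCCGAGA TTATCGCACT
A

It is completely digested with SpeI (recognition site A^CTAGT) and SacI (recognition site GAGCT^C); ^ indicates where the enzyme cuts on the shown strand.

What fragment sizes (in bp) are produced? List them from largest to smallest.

The SpeI site (ACTAGT) starts at position 33.
SpeI cuts after the first base of each site, so after position 33.
The SacI site (GAGCTC) starts at position 2.
SacI cuts after base 5 of each site (before the last base), so after position 6.
Combined cut positions: 6, 33.
Linear molecule, 2 cuts → 3 fragments:
  1–6 → 6 bp
  7–33 → 27 bp
  34–121 → 88 bp
Sorted largest to smallest: 88, 27, 6 bp.

88, 27, 6 bp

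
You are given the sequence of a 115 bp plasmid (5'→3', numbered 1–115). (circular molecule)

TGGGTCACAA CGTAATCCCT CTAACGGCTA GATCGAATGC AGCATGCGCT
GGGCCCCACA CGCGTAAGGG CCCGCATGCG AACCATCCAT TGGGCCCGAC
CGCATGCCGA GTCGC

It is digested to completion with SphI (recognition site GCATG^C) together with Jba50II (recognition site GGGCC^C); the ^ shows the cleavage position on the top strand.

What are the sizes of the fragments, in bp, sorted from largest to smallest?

SphI sites (GCATGC) start at positions 42, 74, 102.
SphI cuts after base 5 of each site (before the last base), so after positions 46, 78, 106.
Jba50II sites (GGGCCC) start at positions 51, 68, 92.
Jba50II cuts after base 5 of each site (before the last base), so after positions 55, 72, 96.
Combined cut positions: 46, 55, 72, 78, 96, 106.
Circular molecule, 6 cuts → 6 fragments:
  47–55 → 9 bp
  56–72 → 17 bp
  73–78 → 6 bp
  79–96 → 18 bp
  97–106 → 10 bp
  107–115 then 1–46 → 9 + 46 = 55 bp
Sorted largest to smallest: 55, 18, 17, 10, 9, 6 bp.

55, 18, 17, 10, 9, 6 bp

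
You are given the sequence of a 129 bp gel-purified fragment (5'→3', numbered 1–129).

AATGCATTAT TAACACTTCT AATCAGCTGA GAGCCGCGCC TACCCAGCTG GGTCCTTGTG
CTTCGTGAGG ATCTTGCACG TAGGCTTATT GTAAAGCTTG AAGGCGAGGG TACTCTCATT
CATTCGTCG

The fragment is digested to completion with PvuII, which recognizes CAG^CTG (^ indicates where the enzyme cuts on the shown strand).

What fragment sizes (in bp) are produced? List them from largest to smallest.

PvuII sites (CAGCTG) start at positions 24, 45.
PvuII cuts after base 3 of each site, so after positions 26, 47.
Linear molecule, 2 cuts → 3 fragments:
  1–26 → 26 bp
  27–47 → 21 bp
  48–129 → 82 bp
Sorted largest to smallest: 82, 26, 21 bp.

82, 26, 21 bp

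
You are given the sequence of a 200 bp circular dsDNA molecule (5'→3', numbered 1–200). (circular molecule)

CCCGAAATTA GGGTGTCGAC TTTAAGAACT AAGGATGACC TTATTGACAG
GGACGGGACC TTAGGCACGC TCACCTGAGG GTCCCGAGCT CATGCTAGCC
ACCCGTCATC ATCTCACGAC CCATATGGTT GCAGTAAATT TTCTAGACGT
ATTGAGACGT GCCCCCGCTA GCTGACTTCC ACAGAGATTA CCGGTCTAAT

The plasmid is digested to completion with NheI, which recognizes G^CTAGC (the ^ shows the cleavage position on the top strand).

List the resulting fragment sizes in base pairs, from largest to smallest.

127, 73 bp

NheI sites (GCTAGC) start at positions 94, 167.
NheI cuts after the first base of each site, so after positions 94, 167.
Circular molecule, 2 cuts → 2 fragments:
  95–167 → 73 bp
  168–200 then 1–94 → 33 + 94 = 127 bp
Sorted largest to smallest: 127, 73 bp.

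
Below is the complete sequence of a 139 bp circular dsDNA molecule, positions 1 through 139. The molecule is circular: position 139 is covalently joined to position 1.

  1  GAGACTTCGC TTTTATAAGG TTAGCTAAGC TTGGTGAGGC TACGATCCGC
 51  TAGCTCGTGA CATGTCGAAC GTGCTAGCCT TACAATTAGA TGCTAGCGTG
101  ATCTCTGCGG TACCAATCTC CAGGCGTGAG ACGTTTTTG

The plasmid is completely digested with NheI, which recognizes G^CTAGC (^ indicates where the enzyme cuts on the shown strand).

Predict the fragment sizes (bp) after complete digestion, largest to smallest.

NheI sites (GCTAGC) start at positions 49, 73, 92.
NheI cuts after the first base of each site, so after positions 49, 73, 92.
Circular molecule, 3 cuts → 3 fragments:
  50–73 → 24 bp
  74–92 → 19 bp
  93–139 then 1–49 → 47 + 49 = 96 bp
Sorted largest to smallest: 96, 24, 19 bp.

96, 24, 19 bp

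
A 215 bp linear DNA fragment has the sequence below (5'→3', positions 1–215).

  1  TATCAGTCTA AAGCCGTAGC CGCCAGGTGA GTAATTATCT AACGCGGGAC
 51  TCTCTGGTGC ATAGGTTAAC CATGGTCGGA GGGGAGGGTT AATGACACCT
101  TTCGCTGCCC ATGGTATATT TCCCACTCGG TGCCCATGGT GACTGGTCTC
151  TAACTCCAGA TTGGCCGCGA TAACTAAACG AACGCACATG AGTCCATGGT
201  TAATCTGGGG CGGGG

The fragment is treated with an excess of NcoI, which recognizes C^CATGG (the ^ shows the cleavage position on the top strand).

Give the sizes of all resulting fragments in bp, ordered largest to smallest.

70, 60, 39, 25, 21 bp

NcoI sites (CCATGG) start at positions 70, 109, 134, 194.
NcoI cuts after the first base of each site, so after positions 70, 109, 134, 194.
Linear molecule, 4 cuts → 5 fragments:
  1–70 → 70 bp
  71–109 → 39 bp
  110–134 → 25 bp
  135–194 → 60 bp
  195–215 → 21 bp
Sorted largest to smallest: 70, 60, 39, 25, 21 bp.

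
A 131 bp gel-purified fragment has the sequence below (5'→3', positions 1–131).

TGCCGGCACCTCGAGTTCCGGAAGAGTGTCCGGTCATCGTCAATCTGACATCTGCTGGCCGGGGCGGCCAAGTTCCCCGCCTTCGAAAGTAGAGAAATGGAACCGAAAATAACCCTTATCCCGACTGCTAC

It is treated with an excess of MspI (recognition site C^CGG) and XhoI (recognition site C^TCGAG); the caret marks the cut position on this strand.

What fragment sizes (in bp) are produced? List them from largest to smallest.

MspI sites (CCGG) start at positions 3, 18, 30, 59.
MspI cuts after the first base of each site, so after positions 3, 18, 30, 59.
The XhoI site (CTCGAG) starts at position 10.
XhoI cuts after the first base of each site, so after position 10.
Combined cut positions: 3, 10, 18, 30, 59.
Linear molecule, 5 cuts → 6 fragments:
  1–3 → 3 bp
  4–10 → 7 bp
  11–18 → 8 bp
  19–30 → 12 bp
  31–59 → 29 bp
  60–131 → 72 bp
Sorted largest to smallest: 72, 29, 12, 8, 7, 3 bp.

72, 29, 12, 8, 7, 3 bp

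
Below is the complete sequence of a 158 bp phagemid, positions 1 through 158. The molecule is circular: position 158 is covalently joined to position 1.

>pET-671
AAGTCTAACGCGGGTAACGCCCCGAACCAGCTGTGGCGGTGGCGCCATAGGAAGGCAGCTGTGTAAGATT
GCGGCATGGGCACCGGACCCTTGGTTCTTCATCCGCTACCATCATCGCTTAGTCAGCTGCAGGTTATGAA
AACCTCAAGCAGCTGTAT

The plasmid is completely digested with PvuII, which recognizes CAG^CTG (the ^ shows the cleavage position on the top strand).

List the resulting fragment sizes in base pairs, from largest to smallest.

PvuII sites (CAGCTG) start at positions 28, 56, 124, 150.
PvuII cuts after base 3 of each site, so after positions 30, 58, 126, 152.
Circular molecule, 4 cuts → 4 fragments:
  31–58 → 28 bp
  59–126 → 68 bp
  127–152 → 26 bp
  153–158 then 1–30 → 6 + 30 = 36 bp
Sorted largest to smallest: 68, 36, 28, 26 bp.

68, 36, 28, 26 bp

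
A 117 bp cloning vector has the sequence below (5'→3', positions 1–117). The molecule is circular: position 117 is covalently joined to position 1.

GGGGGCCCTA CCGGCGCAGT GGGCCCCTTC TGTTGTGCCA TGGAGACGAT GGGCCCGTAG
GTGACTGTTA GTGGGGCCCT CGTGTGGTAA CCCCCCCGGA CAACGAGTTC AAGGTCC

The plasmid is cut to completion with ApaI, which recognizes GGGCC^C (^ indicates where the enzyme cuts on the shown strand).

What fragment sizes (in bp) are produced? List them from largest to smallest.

46, 30, 23, 18 bp

ApaI sites (GGGCCC) start at positions 3, 21, 51, 74.
ApaI cuts after base 5 of each site (before the last base), so after positions 7, 25, 55, 78.
Circular molecule, 4 cuts → 4 fragments:
  8–25 → 18 bp
  26–55 → 30 bp
  56–78 → 23 bp
  79–117 then 1–7 → 39 + 7 = 46 bp
Sorted largest to smallest: 46, 30, 23, 18 bp.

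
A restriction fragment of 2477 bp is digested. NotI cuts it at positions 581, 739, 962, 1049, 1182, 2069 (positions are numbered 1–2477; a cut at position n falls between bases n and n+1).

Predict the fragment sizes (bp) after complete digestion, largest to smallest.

887, 581, 408, 223, 158, 133, 87 bp

Linear molecule, 6 cuts → 7 fragments:
  581 − 0 = 581 bp
  739 − 581 = 158 bp
  962 − 739 = 223 bp
  1049 − 962 = 87 bp
  1182 − 1049 = 133 bp
  2069 − 1182 = 887 bp
  2477 − 2069 = 408 bp
Sorted largest to smallest: 887, 581, 408, 223, 158, 133, 87 bp.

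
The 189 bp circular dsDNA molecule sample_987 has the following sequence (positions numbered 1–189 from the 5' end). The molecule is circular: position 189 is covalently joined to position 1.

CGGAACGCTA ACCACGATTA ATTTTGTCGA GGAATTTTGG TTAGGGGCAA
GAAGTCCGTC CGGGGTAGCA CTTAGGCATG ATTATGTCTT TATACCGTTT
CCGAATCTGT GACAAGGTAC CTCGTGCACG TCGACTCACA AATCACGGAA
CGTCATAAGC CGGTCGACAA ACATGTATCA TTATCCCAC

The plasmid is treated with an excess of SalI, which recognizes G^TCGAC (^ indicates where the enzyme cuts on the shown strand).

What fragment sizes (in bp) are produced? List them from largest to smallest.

156, 33 bp

SalI sites (GTCGAC) start at positions 130, 163.
SalI cuts after the first base of each site, so after positions 130, 163.
Circular molecule, 2 cuts → 2 fragments:
  131–163 → 33 bp
  164–189 then 1–130 → 26 + 130 = 156 bp
Sorted largest to smallest: 156, 33 bp.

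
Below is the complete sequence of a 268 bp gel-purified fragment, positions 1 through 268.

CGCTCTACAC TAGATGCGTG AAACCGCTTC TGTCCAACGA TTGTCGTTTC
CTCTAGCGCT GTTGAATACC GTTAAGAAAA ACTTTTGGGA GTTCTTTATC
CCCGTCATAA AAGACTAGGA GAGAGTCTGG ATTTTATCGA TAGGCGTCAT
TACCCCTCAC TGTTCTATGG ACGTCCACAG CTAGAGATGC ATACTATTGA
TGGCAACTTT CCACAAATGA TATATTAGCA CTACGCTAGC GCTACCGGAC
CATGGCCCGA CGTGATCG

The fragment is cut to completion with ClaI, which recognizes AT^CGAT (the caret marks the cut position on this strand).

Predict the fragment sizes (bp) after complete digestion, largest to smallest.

137, 131 bp

The ClaI site (ATCGAT) starts at position 136.
ClaI cuts after base 2 of each site, so after position 137.
Linear molecule, 1 cut → 2 fragments:
  1–137 → 137 bp
  138–268 → 131 bp
Sorted largest to smallest: 137, 131 bp.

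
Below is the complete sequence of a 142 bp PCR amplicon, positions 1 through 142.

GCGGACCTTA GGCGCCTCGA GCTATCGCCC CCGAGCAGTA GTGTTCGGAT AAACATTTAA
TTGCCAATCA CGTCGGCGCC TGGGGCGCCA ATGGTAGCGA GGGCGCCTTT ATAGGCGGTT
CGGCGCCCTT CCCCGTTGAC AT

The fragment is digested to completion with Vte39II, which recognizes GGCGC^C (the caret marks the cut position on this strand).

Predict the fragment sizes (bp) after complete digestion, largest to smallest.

Vte39II sites (GGCGCC) start at positions 11, 75, 84, 102, 122.
Vte39II cuts after base 5 of each site (before the last base), so after positions 15, 79, 88, 106, 126.
Linear molecule, 5 cuts → 6 fragments:
  1–15 → 15 bp
  16–79 → 64 bp
  80–88 → 9 bp
  89–106 → 18 bp
  107–126 → 20 bp
  127–142 → 16 bp
Sorted largest to smallest: 64, 20, 18, 16, 15, 9 bp.

64, 20, 18, 16, 15, 9 bp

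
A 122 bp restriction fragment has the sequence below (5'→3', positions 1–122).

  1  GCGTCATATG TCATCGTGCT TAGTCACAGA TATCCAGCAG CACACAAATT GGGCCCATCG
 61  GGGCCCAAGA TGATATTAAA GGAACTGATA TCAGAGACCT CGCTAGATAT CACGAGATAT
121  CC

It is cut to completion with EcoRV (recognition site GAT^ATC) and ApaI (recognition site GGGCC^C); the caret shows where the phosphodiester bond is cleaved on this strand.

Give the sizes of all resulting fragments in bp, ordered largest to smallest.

EcoRV sites (GATATC) start at positions 29, 87, 106, 116.
EcoRV cuts after base 3 of each site, so after positions 31, 89, 108, 118.
ApaI sites (GGGCCC) start at positions 51, 61.
ApaI cuts after base 5 of each site (before the last base), so after positions 55, 65.
Combined cut positions: 31, 55, 65, 89, 108, 118.
Linear molecule, 6 cuts → 7 fragments:
  1–31 → 31 bp
  32–55 → 24 bp
  56–65 → 10 bp
  66–89 → 24 bp
  90–108 → 19 bp
  109–118 → 10 bp
  119–122 → 4 bp
Sorted largest to smallest: 31, 24, 24, 19, 10, 10, 4 bp.

31, 24, 24, 19, 10, 10, 4 bp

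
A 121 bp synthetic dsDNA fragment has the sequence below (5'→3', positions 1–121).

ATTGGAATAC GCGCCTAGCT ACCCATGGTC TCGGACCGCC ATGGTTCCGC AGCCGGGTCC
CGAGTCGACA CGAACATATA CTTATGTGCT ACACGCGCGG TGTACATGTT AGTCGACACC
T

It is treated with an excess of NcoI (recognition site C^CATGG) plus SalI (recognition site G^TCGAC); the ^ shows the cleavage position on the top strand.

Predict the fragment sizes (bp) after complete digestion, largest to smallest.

NcoI sites (CCATGG) start at positions 23, 39.
NcoI cuts after the first base of each site, so after positions 23, 39.
SalI sites (GTCGAC) start at positions 64, 112.
SalI cuts after the first base of each site, so after positions 64, 112.
Combined cut positions: 23, 39, 64, 112.
Linear molecule, 4 cuts → 5 fragments:
  1–23 → 23 bp
  24–39 → 16 bp
  40–64 → 25 bp
  65–112 → 48 bp
  113–121 → 9 bp
Sorted largest to smallest: 48, 25, 23, 16, 9 bp.

48, 25, 23, 16, 9 bp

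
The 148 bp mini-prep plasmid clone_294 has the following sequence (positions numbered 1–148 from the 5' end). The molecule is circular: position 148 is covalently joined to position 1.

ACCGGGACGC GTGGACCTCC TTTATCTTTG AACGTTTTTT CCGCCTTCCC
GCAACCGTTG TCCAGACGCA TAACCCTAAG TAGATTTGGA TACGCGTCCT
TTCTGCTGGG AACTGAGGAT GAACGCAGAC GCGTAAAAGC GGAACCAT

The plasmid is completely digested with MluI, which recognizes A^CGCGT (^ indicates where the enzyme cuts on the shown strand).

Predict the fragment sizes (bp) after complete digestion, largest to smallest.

MluI sites (ACGCGT) start at positions 7, 92, 129.
MluI cuts after the first base of each site, so after positions 7, 92, 129.
Circular molecule, 3 cuts → 3 fragments:
  8–92 → 85 bp
  93–129 → 37 bp
  130–148 then 1–7 → 19 + 7 = 26 bp
Sorted largest to smallest: 85, 37, 26 bp.

85, 37, 26 bp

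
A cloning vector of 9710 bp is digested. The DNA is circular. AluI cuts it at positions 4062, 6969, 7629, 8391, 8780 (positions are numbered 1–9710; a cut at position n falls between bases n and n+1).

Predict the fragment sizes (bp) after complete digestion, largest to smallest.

Circular molecule, 5 cuts → 5 fragments:
  6969 − 4062 = 2907 bp
  7629 − 6969 = 660 bp
  8391 − 7629 = 762 bp
  8780 − 8391 = 389 bp
  wrap: 9710 − 8780 + 4062 = 4992 bp
Sorted largest to smallest: 4992, 2907, 762, 660, 389 bp.

4992, 2907, 762, 660, 389 bp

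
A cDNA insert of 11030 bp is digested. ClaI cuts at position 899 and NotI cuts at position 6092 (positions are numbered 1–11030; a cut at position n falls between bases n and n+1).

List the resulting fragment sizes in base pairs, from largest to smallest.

Combined cut positions (sorted): 899, 6092.
Linear molecule, 2 cuts → 3 fragments:
  899 − 0 = 899 bp
  6092 − 899 = 5193 bp
  11030 − 6092 = 4938 bp
Sorted largest to smallest: 5193, 4938, 899 bp.

5193, 4938, 899 bp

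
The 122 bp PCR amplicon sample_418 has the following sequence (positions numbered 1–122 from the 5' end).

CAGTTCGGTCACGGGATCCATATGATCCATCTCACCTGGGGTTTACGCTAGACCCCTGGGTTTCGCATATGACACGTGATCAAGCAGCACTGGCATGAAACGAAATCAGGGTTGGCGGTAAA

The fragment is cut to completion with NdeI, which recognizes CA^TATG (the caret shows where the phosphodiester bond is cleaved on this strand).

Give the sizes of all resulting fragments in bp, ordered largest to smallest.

NdeI sites (CATATG) start at positions 19, 66.
NdeI cuts after base 2 of each site, so after positions 20, 67.
Linear molecule, 2 cuts → 3 fragments:
  1–20 → 20 bp
  21–67 → 47 bp
  68–122 → 55 bp
Sorted largest to smallest: 55, 47, 20 bp.

55, 47, 20 bp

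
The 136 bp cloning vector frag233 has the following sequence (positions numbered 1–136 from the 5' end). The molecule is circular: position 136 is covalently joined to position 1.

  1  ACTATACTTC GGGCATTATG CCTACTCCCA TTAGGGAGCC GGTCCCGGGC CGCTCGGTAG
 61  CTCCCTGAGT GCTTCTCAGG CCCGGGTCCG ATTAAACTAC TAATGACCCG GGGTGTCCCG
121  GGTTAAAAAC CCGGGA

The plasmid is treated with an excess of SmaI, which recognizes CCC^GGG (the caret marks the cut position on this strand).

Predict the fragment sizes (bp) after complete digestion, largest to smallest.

50, 37, 26, 13, 10 bp

SmaI sites (CCCGGG) start at positions 44, 81, 107, 117, 130.
SmaI cuts after base 3 of each site, so after positions 46, 83, 109, 119, 132.
Circular molecule, 5 cuts → 5 fragments:
  47–83 → 37 bp
  84–109 → 26 bp
  110–119 → 10 bp
  120–132 → 13 bp
  133–136 then 1–46 → 4 + 46 = 50 bp
Sorted largest to smallest: 50, 37, 26, 13, 10 bp.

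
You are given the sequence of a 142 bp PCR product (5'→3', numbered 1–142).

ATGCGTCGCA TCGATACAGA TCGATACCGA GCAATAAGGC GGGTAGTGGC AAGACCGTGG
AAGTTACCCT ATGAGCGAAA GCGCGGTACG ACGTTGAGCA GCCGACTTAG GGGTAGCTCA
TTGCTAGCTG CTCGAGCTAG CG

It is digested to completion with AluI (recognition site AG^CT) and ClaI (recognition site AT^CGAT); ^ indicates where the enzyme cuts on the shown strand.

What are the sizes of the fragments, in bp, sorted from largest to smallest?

AluI sites (AGCT) start at positions 115, 126, 135.
AluI cuts after base 2 of each site, so after positions 116, 127, 136.
ClaI sites (ATCGAT) start at positions 10, 20.
ClaI cuts after base 2 of each site, so after positions 11, 21.
Combined cut positions: 11, 21, 116, 127, 136.
Linear molecule, 5 cuts → 6 fragments:
  1–11 → 11 bp
  12–21 → 10 bp
  22–116 → 95 bp
  117–127 → 11 bp
  128–136 → 9 bp
  137–142 → 6 bp
Sorted largest to smallest: 95, 11, 11, 10, 9, 6 bp.

95, 11, 11, 10, 9, 6 bp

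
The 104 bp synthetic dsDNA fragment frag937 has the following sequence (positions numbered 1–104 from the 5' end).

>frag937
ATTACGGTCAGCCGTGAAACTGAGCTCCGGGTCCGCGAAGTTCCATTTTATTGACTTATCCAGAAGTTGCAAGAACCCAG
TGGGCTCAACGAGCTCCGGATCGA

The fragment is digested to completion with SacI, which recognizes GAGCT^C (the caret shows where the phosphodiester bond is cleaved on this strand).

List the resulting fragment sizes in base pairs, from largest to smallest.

SacI sites (GAGCTC) start at positions 22, 91.
SacI cuts after base 5 of each site (before the last base), so after positions 26, 95.
Linear molecule, 2 cuts → 3 fragments:
  1–26 → 26 bp
  27–95 → 69 bp
  96–104 → 9 bp
Sorted largest to smallest: 69, 26, 9 bp.

69, 26, 9 bp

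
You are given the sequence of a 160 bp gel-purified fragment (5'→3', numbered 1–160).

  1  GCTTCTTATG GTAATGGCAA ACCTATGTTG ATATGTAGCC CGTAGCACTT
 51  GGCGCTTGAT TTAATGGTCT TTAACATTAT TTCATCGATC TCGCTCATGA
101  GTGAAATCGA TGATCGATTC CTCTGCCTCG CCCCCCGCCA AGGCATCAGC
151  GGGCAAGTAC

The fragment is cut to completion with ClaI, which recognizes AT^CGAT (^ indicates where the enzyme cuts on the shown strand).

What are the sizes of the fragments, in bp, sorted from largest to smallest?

ClaI sites (ATCGAT) start at positions 84, 106, 113.
ClaI cuts after base 2 of each site, so after positions 85, 107, 114.
Linear molecule, 3 cuts → 4 fragments:
  1–85 → 85 bp
  86–107 → 22 bp
  108–114 → 7 bp
  115–160 → 46 bp
Sorted largest to smallest: 85, 46, 22, 7 bp.

85, 46, 22, 7 bp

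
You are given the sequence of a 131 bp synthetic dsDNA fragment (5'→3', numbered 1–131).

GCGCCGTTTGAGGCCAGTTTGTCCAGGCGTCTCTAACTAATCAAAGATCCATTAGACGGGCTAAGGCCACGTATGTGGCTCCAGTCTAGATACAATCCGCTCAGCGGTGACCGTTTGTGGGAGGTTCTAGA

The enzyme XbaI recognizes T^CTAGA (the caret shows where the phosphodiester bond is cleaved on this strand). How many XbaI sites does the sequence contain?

2

TCTAGA occurs starting at positions 85, 126.
XbaI cuts at 2 sites.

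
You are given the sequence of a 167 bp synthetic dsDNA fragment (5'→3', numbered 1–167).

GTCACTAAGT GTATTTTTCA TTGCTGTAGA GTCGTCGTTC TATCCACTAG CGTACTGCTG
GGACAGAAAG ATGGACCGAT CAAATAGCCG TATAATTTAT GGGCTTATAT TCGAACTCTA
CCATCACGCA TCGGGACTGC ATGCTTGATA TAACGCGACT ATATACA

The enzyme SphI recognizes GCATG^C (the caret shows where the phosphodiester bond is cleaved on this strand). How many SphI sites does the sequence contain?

1

GCATGC occurs starting at position 139.
SphI cuts at 1 site.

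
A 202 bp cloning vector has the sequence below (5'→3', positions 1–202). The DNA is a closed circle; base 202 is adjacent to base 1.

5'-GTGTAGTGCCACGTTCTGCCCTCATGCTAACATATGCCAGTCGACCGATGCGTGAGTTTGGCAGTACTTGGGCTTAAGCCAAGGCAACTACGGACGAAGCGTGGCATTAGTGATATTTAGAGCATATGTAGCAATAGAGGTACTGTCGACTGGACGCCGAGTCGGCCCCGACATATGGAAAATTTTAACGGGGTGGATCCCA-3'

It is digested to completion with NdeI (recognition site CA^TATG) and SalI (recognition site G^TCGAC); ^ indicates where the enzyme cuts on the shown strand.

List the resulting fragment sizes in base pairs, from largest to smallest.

NdeI sites (CATATG) start at positions 31, 123, 172.
NdeI cuts after base 2 of each site, so after positions 32, 124, 173.
SalI sites (GTCGAC) start at positions 40, 145.
SalI cuts after the first base of each site, so after positions 40, 145.
Combined cut positions: 32, 40, 124, 145, 173.
Circular molecule, 5 cuts → 5 fragments:
  33–40 → 8 bp
  41–124 → 84 bp
  125–145 → 21 bp
  146–173 → 28 bp
  174–202 then 1–32 → 29 + 32 = 61 bp
Sorted largest to smallest: 84, 61, 28, 21, 8 bp.

84, 61, 28, 21, 8 bp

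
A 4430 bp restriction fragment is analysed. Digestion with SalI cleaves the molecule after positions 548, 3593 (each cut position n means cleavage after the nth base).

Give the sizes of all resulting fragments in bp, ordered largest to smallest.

3045, 837, 548 bp

Linear molecule, 2 cuts → 3 fragments:
  548 − 0 = 548 bp
  3593 − 548 = 3045 bp
  4430 − 3593 = 837 bp
Sorted largest to smallest: 3045, 837, 548 bp.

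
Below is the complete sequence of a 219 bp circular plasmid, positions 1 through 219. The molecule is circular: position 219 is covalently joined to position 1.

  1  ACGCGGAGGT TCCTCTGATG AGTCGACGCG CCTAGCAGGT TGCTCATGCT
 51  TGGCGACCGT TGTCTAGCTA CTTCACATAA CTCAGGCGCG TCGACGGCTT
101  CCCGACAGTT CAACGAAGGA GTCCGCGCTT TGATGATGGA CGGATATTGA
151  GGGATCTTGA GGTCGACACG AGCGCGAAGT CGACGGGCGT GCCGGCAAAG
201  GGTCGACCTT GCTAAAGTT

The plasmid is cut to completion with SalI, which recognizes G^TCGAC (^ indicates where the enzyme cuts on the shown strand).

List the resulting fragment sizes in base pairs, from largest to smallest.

SalI sites (GTCGAC) start at positions 22, 90, 162, 179, 202.
SalI cuts after the first base of each site, so after positions 22, 90, 162, 179, 202.
Circular molecule, 5 cuts → 5 fragments:
  23–90 → 68 bp
  91–162 → 72 bp
  163–179 → 17 bp
  180–202 → 23 bp
  203–219 then 1–22 → 17 + 22 = 39 bp
Sorted largest to smallest: 72, 68, 39, 23, 17 bp.

72, 68, 39, 23, 17 bp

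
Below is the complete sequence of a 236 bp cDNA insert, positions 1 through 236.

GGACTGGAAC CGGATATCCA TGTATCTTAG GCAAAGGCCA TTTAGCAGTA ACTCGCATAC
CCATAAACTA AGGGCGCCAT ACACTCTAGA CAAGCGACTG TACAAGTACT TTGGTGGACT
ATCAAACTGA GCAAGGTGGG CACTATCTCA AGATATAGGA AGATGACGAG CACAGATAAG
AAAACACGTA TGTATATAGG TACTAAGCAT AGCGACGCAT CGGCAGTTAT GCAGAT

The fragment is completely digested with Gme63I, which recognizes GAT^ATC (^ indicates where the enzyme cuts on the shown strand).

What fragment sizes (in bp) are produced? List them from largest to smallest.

221, 15 bp

The Gme63I site (GATATC) starts at position 13.
Gme63I cuts after base 3 of each site, so after position 15.
Linear molecule, 1 cut → 2 fragments:
  1–15 → 15 bp
  16–236 → 221 bp
Sorted largest to smallest: 221, 15 bp.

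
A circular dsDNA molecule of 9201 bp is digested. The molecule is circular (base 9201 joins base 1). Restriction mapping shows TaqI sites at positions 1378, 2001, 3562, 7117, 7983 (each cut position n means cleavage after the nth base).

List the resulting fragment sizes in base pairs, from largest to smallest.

3555, 2596, 1561, 866, 623 bp

Circular molecule, 5 cuts → 5 fragments:
  2001 − 1378 = 623 bp
  3562 − 2001 = 1561 bp
  7117 − 3562 = 3555 bp
  7983 − 7117 = 866 bp
  wrap: 9201 − 7983 + 1378 = 2596 bp
Sorted largest to smallest: 3555, 2596, 1561, 866, 623 bp.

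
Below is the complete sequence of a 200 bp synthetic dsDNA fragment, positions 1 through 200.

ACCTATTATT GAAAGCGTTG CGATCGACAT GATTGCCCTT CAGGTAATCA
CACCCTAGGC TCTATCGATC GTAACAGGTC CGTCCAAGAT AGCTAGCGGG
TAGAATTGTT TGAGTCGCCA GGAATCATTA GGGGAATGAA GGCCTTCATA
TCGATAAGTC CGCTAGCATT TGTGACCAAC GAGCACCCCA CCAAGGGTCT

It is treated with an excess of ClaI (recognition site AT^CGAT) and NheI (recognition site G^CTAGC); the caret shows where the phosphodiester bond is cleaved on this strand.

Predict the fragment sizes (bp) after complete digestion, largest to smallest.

ClaI sites (ATCGAT) start at positions 64, 150.
ClaI cuts after base 2 of each site, so after positions 65, 151.
NheI sites (GCTAGC) start at positions 92, 162.
NheI cuts after the first base of each site, so after positions 92, 162.
Combined cut positions: 65, 92, 151, 162.
Linear molecule, 4 cuts → 5 fragments:
  1–65 → 65 bp
  66–92 → 27 bp
  93–151 → 59 bp
  152–162 → 11 bp
  163–200 → 38 bp
Sorted largest to smallest: 65, 59, 38, 27, 11 bp.

65, 59, 38, 27, 11 bp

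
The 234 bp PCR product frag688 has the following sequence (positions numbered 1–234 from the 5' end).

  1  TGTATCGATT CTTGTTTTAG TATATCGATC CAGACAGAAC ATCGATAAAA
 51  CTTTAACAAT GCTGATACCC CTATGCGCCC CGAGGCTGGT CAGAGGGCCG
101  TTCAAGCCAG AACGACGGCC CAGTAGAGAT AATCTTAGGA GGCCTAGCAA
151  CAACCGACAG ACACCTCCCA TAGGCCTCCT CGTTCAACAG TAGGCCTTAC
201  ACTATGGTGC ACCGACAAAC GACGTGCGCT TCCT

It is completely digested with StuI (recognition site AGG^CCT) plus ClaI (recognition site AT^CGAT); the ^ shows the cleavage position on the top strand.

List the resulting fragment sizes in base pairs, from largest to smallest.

StuI sites (AGGCCT) start at positions 140, 172, 192.
StuI cuts after base 3 of each site, so after positions 142, 174, 194.
ClaI sites (ATCGAT) start at positions 4, 24, 41.
ClaI cuts after base 2 of each site, so after positions 5, 25, 42.
Combined cut positions: 5, 25, 42, 142, 174, 194.
Linear molecule, 6 cuts → 7 fragments:
  1–5 → 5 bp
  6–25 → 20 bp
  26–42 → 17 bp
  43–142 → 100 bp
  143–174 → 32 bp
  175–194 → 20 bp
  195–234 → 40 bp
Sorted largest to smallest: 100, 40, 32, 20, 20, 17, 5 bp.

100, 40, 32, 20, 20, 17, 5 bp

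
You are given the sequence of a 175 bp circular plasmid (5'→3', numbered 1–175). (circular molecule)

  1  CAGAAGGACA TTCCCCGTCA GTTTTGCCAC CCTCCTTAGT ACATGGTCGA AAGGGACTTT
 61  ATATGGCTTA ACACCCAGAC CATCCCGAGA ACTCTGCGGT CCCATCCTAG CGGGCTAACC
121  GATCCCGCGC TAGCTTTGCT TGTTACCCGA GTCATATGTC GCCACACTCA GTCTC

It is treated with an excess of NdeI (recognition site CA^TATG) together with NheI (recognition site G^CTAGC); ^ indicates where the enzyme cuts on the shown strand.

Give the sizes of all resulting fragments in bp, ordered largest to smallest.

150, 25 bp

The NdeI site (CATATG) starts at position 153.
NdeI cuts after base 2 of each site, so after position 154.
The NheI site (GCTAGC) starts at position 129.
NheI cuts after the first base of each site, so after position 129.
Combined cut positions: 129, 154.
Circular molecule, 2 cuts → 2 fragments:
  130–154 → 25 bp
  155–175 then 1–129 → 21 + 129 = 150 bp
Sorted largest to smallest: 150, 25 bp.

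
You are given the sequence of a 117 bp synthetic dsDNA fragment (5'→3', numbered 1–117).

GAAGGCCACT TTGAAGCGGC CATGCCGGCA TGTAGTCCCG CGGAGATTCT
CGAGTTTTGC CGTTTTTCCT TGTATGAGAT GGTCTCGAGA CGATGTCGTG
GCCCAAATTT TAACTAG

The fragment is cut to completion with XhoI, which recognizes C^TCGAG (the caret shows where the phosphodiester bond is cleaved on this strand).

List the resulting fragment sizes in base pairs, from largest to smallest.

49, 35, 33 bp

XhoI sites (CTCGAG) start at positions 49, 84.
XhoI cuts after the first base of each site, so after positions 49, 84.
Linear molecule, 2 cuts → 3 fragments:
  1–49 → 49 bp
  50–84 → 35 bp
  85–117 → 33 bp
Sorted largest to smallest: 49, 35, 33 bp.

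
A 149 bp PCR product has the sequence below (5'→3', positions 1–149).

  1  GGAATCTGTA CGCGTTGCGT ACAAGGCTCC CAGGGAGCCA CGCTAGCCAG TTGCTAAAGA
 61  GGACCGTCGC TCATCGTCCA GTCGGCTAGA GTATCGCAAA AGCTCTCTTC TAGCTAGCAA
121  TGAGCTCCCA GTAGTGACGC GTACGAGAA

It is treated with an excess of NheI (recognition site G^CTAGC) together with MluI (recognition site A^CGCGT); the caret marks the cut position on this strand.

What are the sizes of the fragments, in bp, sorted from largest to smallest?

NheI sites (GCTAGC) start at positions 42, 113.
NheI cuts after the first base of each site, so after positions 42, 113.
MluI sites (ACGCGT) start at positions 10, 137.
MluI cuts after the first base of each site, so after positions 10, 137.
Combined cut positions: 10, 42, 113, 137.
Linear molecule, 4 cuts → 5 fragments:
  1–10 → 10 bp
  11–42 → 32 bp
  43–113 → 71 bp
  114–137 → 24 bp
  138–149 → 12 bp
Sorted largest to smallest: 71, 32, 24, 12, 10 bp.

71, 32, 24, 12, 10 bp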